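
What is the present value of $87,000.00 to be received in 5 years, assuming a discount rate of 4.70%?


Present value formula: PV = FV / (1 + r)^t
PV = $87,000.00 / (1 + 0.047)^5
PV = $87,000.00 / 1.2581529
PV = $69,148.99

PV = FV / (1 + r)^t = $69,148.99


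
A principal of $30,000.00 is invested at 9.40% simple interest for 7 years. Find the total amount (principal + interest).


Total amount formula: A = P(1 + rt) = P + P·r·t
Interest: I = P × r × t = $30,000.00 × 0.094 × 7 = $19,740.00
A = P + I = $30,000.00 + $19,740.00 = $49,740.00

A = P + I = P(1 + rt) = $49,740.00


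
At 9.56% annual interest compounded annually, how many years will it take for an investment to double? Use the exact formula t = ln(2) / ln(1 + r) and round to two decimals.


Doubling condition: (1 + r)^t = 2
Take ln of both sides: t × ln(1 + r) = ln(2)
t = ln(2) / ln(1 + r)
t = 0.693147 / 0.091302
t = 7.59

t = ln(2) / ln(1 + r) = 7.59 years


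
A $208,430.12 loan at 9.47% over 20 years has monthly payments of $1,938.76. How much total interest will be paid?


Total paid over the life of the loan = PMT × n.
Total paid = $1,938.76 × 240 = $465,302.40
Total interest = total paid − principal = $465,302.40 − $208,430.12 = $256,872.28

Total interest = (PMT × n) - PV = $256,872.28


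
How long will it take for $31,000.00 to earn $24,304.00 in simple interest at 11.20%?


Rearrange the simple interest formula for t:
I = P × r × t  ⇒  t = I / (P × r)
t = $24,304.00 / ($31,000.00 × 0.112)
t = 7

t = I/(P×r) = 7 years


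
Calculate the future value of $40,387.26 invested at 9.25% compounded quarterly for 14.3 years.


Compound interest formula: A = P(1 + r/n)^(nt)
A = $40,387.26 × (1 + 0.0925/4)^(4 × 14.3)
Growth factor: (1 + 0.0925/4)^57.2 = 3.697613
A = $40,387.26 × 3.697613
A = $149,336.46

A = P(1 + r/n)^(nt) = $149,336.46


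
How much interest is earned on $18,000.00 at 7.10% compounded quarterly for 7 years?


Compound interest earned = final amount − principal.
A = P(1 + r/n)^(nt) = $18,000.00 × (1 + 0.071/4)^(4 × 7) = $29,459.38
Interest = A − P = $29,459.38 − $18,000.00 = $11,459.38

Interest = A - P = $11,459.38


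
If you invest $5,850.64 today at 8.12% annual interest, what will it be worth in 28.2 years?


Future value formula: FV = PV × (1 + r)^t
FV = $5,850.64 × (1 + 0.0812)^28.2
FV = $5,850.64 × 9.039621
FV = $52,887.57

FV = PV × (1 + r)^t = $52,887.57


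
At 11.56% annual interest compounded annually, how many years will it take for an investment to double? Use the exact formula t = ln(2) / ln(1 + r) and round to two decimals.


Doubling condition: (1 + r)^t = 2
Take ln of both sides: t × ln(1 + r) = ln(2)
t = ln(2) / ln(1 + r)
t = 0.693147 / 0.109392
t = 6.34

t = ln(2) / ln(1 + r) = 6.34 years


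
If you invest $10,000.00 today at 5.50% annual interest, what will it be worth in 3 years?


Future value formula: FV = PV × (1 + r)^t
FV = $10,000.00 × (1 + 0.055)^3
FV = $10,000.00 × 1.174241
FV = $11,742.41

FV = PV × (1 + r)^t = $11,742.41


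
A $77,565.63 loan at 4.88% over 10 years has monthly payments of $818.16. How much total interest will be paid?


Total paid over the life of the loan = PMT × n.
Total paid = $818.16 × 120 = $98,179.20
Total interest = total paid − principal = $98,179.20 − $77,565.63 = $20,613.57

Total interest = (PMT × n) - PV = $20,613.57


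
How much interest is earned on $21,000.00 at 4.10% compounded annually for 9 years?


Compound interest earned = final amount − principal.
A = P(1 + r/n)^(nt) = $21,000.00 × (1 + 0.041/1)^(1 × 9) = $30,149.20
Interest = A − P = $30,149.20 − $21,000.00 = $9,149.20

Interest = A - P = $9,149.20


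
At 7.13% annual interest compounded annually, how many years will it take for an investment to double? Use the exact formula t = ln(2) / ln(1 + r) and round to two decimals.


Doubling condition: (1 + r)^t = 2
Take ln of both sides: t × ln(1 + r) = ln(2)
t = ln(2) / ln(1 + r)
t = 0.693147 / 0.068873
t = 10.06

t = ln(2) / ln(1 + r) = 10.06 years


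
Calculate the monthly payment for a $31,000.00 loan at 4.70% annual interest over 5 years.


Loan payment formula: PMT = PV × r / (1 − (1 + r)^(−n))
Monthly rate r = 0.047/12 ≈ 0.00391667, n = 60 months
Denominator: 1 − (1 + 0.047/12)^(−60) = 0.209066
PMT = $31,000.00 × (0.047/12) / 0.209066
PMT = $580.76 per month

PMT = PV × r / (1-(1+r)^(-n)) = $580.76/month


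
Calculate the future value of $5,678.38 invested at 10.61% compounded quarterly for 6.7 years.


Compound interest formula: A = P(1 + r/n)^(nt)
A = $5,678.38 × (1 + 0.1061/4)^(4 × 6.7)
Growth factor: (1 + 0.1061/4)^26.8 = 2.0169885
A = $5,678.38 × 2.0169885
A = $11,453.23

A = P(1 + r/n)^(nt) = $11,453.23


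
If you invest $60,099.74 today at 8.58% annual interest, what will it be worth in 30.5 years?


Future value formula: FV = PV × (1 + r)^t
FV = $60,099.74 × (1 + 0.0858)^30.5
FV = $60,099.74 × 12.3131746
FV = $740,018.59

FV = PV × (1 + r)^t = $740,018.59


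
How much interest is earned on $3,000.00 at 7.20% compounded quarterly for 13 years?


Compound interest earned = final amount − principal.
A = P(1 + r/n)^(nt) = $3,000.00 × (1 + 0.072/4)^(4 × 13) = $7,585.88
Interest = A − P = $7,585.88 − $3,000.00 = $4,585.88

Interest = A - P = $4,585.88


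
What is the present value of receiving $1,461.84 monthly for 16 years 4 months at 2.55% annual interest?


Present value of an ordinary annuity: PV = PMT × (1 − (1 + r)^(−n)) / r
Monthly rate r = 0.0255/12 = 0.002125, n = 196
PV = $1,461.84 × (1 − (1 + 0.0255/12)^(−196)) / (0.0255/12)
PV = $1,461.84 × 160.168495
PV = $234,140.71

PV = PMT × (1-(1+r)^(-n))/r = $234,140.71


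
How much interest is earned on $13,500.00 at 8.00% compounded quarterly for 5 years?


Compound interest earned = final amount − principal.
A = P(1 + r/n)^(nt) = $13,500.00 × (1 + 0.08/4)^(4 × 5) = $20,060.29
Interest = A − P = $20,060.29 − $13,500.00 = $6,560.29

Interest = A - P = $6,560.29


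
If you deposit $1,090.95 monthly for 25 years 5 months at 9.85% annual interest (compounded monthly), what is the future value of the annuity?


Future value of an ordinary annuity: FV = PMT × ((1 + r)^n − 1) / r
Monthly rate r = 0.0985/12 ≈ 0.00820833, n = 305
FV = $1,090.95 × ((1 + 0.0985/12)^305 − 1) / (0.0985/12)
FV = $1,090.95 × 1352.456959
FV = $1,475,462.92

FV = PMT × ((1+r)^n - 1)/r = $1,475,462.92


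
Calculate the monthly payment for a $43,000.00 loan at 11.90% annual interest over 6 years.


Loan payment formula: PMT = PV × r / (1 − (1 + r)^(−n))
Monthly rate r = 0.119/12 ≈ 0.00991667, n = 72 months
Denominator: 1 − (1 + 0.119/12)^(−72) = 0.508593
PMT = $43,000.00 × (0.119/12) / 0.508593
PMT = $838.42 per month

PMT = PV × r / (1-(1+r)^(-n)) = $838.42/month


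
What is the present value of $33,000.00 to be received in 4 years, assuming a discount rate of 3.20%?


Present value formula: PV = FV / (1 + r)^t
PV = $33,000.00 / (1 + 0.032)^4
PV = $33,000.00 / 1.134276
PV = $29,093.45

PV = FV / (1 + r)^t = $29,093.45


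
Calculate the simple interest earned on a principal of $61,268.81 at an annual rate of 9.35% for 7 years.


Simple interest formula: I = P × r × t
I = $61,268.81 × 0.0935 × 7
I = $40,100.44

I = P × r × t = $40,100.44


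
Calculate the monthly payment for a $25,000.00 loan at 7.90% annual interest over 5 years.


Loan payment formula: PMT = PV × r / (1 − (1 + r)^(−n))
Monthly rate r = 0.079/12 ≈ 0.00658333, n = 60 months
Denominator: 1 − (1 + 0.079/12)^(−60) = 0.325447
PMT = $25,000.00 × (0.079/12) / 0.325447
PMT = $505.71 per month

PMT = PV × r / (1-(1+r)^(-n)) = $505.71/month


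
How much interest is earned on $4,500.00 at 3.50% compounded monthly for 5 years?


Compound interest earned = final amount − principal.
A = P(1 + r/n)^(nt) = $4,500.00 × (1 + 0.035/12)^(12 × 5) = $5,359.24
Interest = A − P = $5,359.24 − $4,500.00 = $859.24

Interest = A - P = $859.24


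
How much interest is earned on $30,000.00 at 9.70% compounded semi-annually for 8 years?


Compound interest earned = final amount − principal.
A = P(1 + r/n)^(nt) = $30,000.00 × (1 + 0.097/2)^(2 × 8) = $64,005.34
Interest = A − P = $64,005.34 − $30,000.00 = $34,005.34

Interest = A - P = $34,005.34


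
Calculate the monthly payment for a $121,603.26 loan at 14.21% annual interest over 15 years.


Loan payment formula: PMT = PV × r / (1 − (1 + r)^(−n))
Monthly rate r = 0.1421/12 ≈ 0.01184167, n = 180 months
Denominator: 1 − (1 + 0.1421/12)^(−180) = 0.879846
PMT = $121,603.26 × (0.1421/12) / 0.879846
PMT = $1,636.63 per month

PMT = PV × r / (1-(1+r)^(-n)) = $1,636.63/month


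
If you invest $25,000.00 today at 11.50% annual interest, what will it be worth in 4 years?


Future value formula: FV = PV × (1 + r)^t
FV = $25,000.00 × (1 + 0.115)^4
FV = $25,000.00 × 1.5456084
FV = $38,640.21

FV = PV × (1 + r)^t = $38,640.21


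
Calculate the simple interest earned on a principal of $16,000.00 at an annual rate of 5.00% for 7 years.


Simple interest formula: I = P × r × t
I = $16,000.00 × 0.05 × 7
I = $5,600.00

I = P × r × t = $5,600.00


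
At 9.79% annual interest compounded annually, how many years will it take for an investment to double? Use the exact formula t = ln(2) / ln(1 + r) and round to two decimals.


Doubling condition: (1 + r)^t = 2
Take ln of both sides: t × ln(1 + r) = ln(2)
t = ln(2) / ln(1 + r)
t = 0.693147 / 0.093399
t = 7.42

t = ln(2) / ln(1 + r) = 7.42 years


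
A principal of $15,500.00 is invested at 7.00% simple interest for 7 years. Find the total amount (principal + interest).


Total amount formula: A = P(1 + rt) = P + P·r·t
Interest: I = P × r × t = $15,500.00 × 0.07 × 7 = $7,595.00
A = P + I = $15,500.00 + $7,595.00 = $23,095.00

A = P + I = P(1 + rt) = $23,095.00


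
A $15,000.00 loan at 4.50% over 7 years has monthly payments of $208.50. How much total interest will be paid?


Total paid over the life of the loan = PMT × n.
Total paid = $208.50 × 84 = $17,514.00
Total interest = total paid − principal = $17,514.00 − $15,000.00 = $2,514.00

Total interest = (PMT × n) - PV = $2,514.00


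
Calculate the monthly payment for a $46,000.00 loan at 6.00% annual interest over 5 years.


Loan payment formula: PMT = PV × r / (1 − (1 + r)^(−n))
Monthly rate r = 0.06/12 = 0.005, n = 60 months
Denominator: 1 − (1 + 0.06/12)^(−60) = 0.258628
PMT = $46,000.00 × (0.06/12) / 0.258628
PMT = $889.31 per month

PMT = PV × r / (1-(1+r)^(-n)) = $889.31/month


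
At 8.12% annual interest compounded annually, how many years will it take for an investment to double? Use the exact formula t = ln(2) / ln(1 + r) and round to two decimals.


Doubling condition: (1 + r)^t = 2
Take ln of both sides: t × ln(1 + r) = ln(2)
t = ln(2) / ln(1 + r)
t = 0.693147 / 0.078072
t = 8.88

t = ln(2) / ln(1 + r) = 8.88 years


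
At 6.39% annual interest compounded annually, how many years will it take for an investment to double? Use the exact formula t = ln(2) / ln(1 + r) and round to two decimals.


Doubling condition: (1 + r)^t = 2
Take ln of both sides: t × ln(1 + r) = ln(2)
t = ln(2) / ln(1 + r)
t = 0.693147 / 0.061941
t = 11.19

t = ln(2) / ln(1 + r) = 11.19 years


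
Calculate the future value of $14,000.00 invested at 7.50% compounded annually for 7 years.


Compound interest formula: A = P(1 + r/n)^(nt)
A = $14,000.00 × (1 + 0.075/1)^(1 × 7)
Growth factor: (1 + 0.075/1)^7 = 1.659049
A = $14,000.00 × 1.659049
A = $23,226.69

A = P(1 + r/n)^(nt) = $23,226.69


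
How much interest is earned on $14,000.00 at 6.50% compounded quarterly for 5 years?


Compound interest earned = final amount − principal.
A = P(1 + r/n)^(nt) = $14,000.00 × (1 + 0.065/4)^(4 × 5) = $19,325.88
Interest = A − P = $19,325.88 − $14,000.00 = $5,325.88

Interest = A - P = $5,325.88


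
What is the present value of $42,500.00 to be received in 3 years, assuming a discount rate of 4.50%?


Present value formula: PV = FV / (1 + r)^t
PV = $42,500.00 / (1 + 0.045)^3
PV = $42,500.00 / 1.141166
PV = $37,242.61

PV = FV / (1 + r)^t = $37,242.61


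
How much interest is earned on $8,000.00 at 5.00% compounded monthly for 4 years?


Compound interest earned = final amount − principal.
A = P(1 + r/n)^(nt) = $8,000.00 × (1 + 0.05/12)^(12 × 4) = $9,767.16
Interest = A − P = $9,767.16 − $8,000.00 = $1,767.16

Interest = A - P = $1,767.16


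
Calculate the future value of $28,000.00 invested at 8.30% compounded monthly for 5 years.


Compound interest formula: A = P(1 + r/n)^(nt)
A = $28,000.00 × (1 + 0.083/12)^(12 × 5)
Growth factor: (1 + 0.083/12)^60 = 1.512209
A = $28,000.00 × 1.512209
A = $42,341.85

A = P(1 + r/n)^(nt) = $42,341.85


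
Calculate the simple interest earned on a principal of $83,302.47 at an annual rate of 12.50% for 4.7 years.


Simple interest formula: I = P × r × t
I = $83,302.47 × 0.125 × 4.7
I = $48,940.20

I = P × r × t = $48,940.20


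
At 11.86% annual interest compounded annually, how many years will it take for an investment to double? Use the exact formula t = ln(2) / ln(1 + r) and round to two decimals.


Doubling condition: (1 + r)^t = 2
Take ln of both sides: t × ln(1 + r) = ln(2)
t = ln(2) / ln(1 + r)
t = 0.693147 / 0.112078
t = 6.18

t = ln(2) / ln(1 + r) = 6.18 years


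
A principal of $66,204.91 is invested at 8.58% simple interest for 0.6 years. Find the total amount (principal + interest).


Total amount formula: A = P(1 + rt) = P + P·r·t
Interest: I = P × r × t = $66,204.91 × 0.0858 × 0.6 = $3,408.23
A = P + I = $66,204.91 + $3,408.23 = $69,613.14

A = P + I = P(1 + rt) = $69,613.14


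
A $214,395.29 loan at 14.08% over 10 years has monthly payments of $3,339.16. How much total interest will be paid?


Total paid over the life of the loan = PMT × n.
Total paid = $3,339.16 × 120 = $400,699.20
Total interest = total paid − principal = $400,699.20 − $214,395.29 = $186,303.91

Total interest = (PMT × n) - PV = $186,303.91


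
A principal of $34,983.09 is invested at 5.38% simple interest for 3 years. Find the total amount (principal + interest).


Total amount formula: A = P(1 + rt) = P + P·r·t
Interest: I = P × r × t = $34,983.09 × 0.0538 × 3 = $5,646.27
A = P + I = $34,983.09 + $5,646.27 = $40,629.36

A = P + I = P(1 + rt) = $40,629.36


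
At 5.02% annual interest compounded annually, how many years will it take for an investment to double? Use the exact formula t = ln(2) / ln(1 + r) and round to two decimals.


Doubling condition: (1 + r)^t = 2
Take ln of both sides: t × ln(1 + r) = ln(2)
t = ln(2) / ln(1 + r)
t = 0.693147 / 0.048981
t = 14.15

t = ln(2) / ln(1 + r) = 14.15 years


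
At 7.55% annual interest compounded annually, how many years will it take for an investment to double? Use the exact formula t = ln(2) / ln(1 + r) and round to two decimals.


Doubling condition: (1 + r)^t = 2
Take ln of both sides: t × ln(1 + r) = ln(2)
t = ln(2) / ln(1 + r)
t = 0.693147 / 0.072786
t = 9.52

t = ln(2) / ln(1 + r) = 9.52 years


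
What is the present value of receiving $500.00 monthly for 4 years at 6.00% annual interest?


Present value of an ordinary annuity: PV = PMT × (1 − (1 + r)^(−n)) / r
Monthly rate r = 0.06/12 = 0.005, n = 48
PV = $500.00 × (1 − (1 + 0.06/12)^(−48)) / (0.06/12)
PV = $500.00 × 42.580318
PV = $21,290.16

PV = PMT × (1-(1+r)^(-n))/r = $21,290.16


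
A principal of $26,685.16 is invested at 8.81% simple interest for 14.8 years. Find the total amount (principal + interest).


Total amount formula: A = P(1 + rt) = P + P·r·t
Interest: I = P × r × t = $26,685.16 × 0.0881 × 14.8 = $34,794.25
A = P + I = $26,685.16 + $34,794.25 = $61,479.41

A = P + I = P(1 + rt) = $61,479.41


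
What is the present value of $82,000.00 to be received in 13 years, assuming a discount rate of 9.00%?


Present value formula: PV = FV / (1 + r)^t
PV = $82,000.00 / (1 + 0.09)^13
PV = $82,000.00 / 3.065805
PV = $26,746.65

PV = FV / (1 + r)^t = $26,746.65


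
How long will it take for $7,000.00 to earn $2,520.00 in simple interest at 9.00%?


Rearrange the simple interest formula for t:
I = P × r × t  ⇒  t = I / (P × r)
t = $2,520.00 / ($7,000.00 × 0.09)
t = 4

t = I/(P×r) = 4 years


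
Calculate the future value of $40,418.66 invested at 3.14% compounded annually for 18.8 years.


Compound interest formula: A = P(1 + r/n)^(nt)
A = $40,418.66 × (1 + 0.0314/1)^(1 × 18.8)
Growth factor: (1 + 0.0314/1)^18.8 = 1.7882572
A = $40,418.66 × 1.7882572
A = $72,278.96

A = P(1 + r/n)^(nt) = $72,278.96


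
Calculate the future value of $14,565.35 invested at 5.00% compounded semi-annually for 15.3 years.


Compound interest formula: A = P(1 + r/n)^(nt)
A = $14,565.35 × (1 + 0.05/2)^(2 × 15.3)
Growth factor: (1 + 0.05/2)^30.6 = 2.128876
A = $14,565.35 × 2.128876
A = $31,007.82

A = P(1 + r/n)^(nt) = $31,007.82


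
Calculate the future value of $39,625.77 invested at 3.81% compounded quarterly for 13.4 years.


Compound interest formula: A = P(1 + r/n)^(nt)
A = $39,625.77 × (1 + 0.0381/4)^(4 × 13.4)
Growth factor: (1 + 0.0381/4)^53.6 = 1.6621698
A = $39,625.77 × 1.6621698
A = $65,864.76

A = P(1 + r/n)^(nt) = $65,864.76


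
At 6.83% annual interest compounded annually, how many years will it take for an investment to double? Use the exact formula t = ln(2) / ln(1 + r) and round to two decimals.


Doubling condition: (1 + r)^t = 2
Take ln of both sides: t × ln(1 + r) = ln(2)
t = ln(2) / ln(1 + r)
t = 0.693147 / 0.066069
t = 10.49

t = ln(2) / ln(1 + r) = 10.49 years


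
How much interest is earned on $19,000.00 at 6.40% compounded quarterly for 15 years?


Compound interest earned = final amount − principal.
A = P(1 + r/n)^(nt) = $19,000.00 × (1 + 0.064/4)^(4 × 15) = $49,246.58
Interest = A − P = $49,246.58 − $19,000.00 = $30,246.58

Interest = A - P = $30,246.58


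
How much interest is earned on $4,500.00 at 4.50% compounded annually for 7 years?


Compound interest earned = final amount − principal.
A = P(1 + r/n)^(nt) = $4,500.00 × (1 + 0.045/1)^(1 × 7) = $6,123.88
Interest = A − P = $6,123.88 − $4,500.00 = $1,623.88

Interest = A - P = $1,623.88


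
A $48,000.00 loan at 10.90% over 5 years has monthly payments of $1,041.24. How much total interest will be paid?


Total paid over the life of the loan = PMT × n.
Total paid = $1,041.24 × 60 = $62,474.40
Total interest = total paid − principal = $62,474.40 − $48,000.00 = $14,474.40

Total interest = (PMT × n) - PV = $14,474.40


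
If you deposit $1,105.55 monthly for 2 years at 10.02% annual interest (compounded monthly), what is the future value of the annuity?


Future value of an ordinary annuity: FV = PMT × ((1 + r)^n − 1) / r
Monthly rate r = 0.1002/12 = 0.00835, n = 24
FV = $1,105.55 × ((1 + 0.1002/12)^24 − 1) / (0.1002/12)
FV = $1,105.55 × 26.452117
FV = $29,244.14

FV = PMT × ((1+r)^n - 1)/r = $29,244.14


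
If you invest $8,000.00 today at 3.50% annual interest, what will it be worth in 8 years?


Future value formula: FV = PV × (1 + r)^t
FV = $8,000.00 × (1 + 0.035)^8
FV = $8,000.00 × 1.316809
FV = $10,534.47

FV = PV × (1 + r)^t = $10,534.47


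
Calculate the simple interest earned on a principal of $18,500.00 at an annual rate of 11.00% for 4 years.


Simple interest formula: I = P × r × t
I = $18,500.00 × 0.11 × 4
I = $8,140.00

I = P × r × t = $8,140.00


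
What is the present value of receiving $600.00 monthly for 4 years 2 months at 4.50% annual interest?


Present value of an ordinary annuity: PV = PMT × (1 − (1 + r)^(−n)) / r
Monthly rate r = 0.045/12 = 0.00375, n = 50
PV = $600.00 × (1 − (1 + 0.045/12)^(−50)) / (0.045/12)
PV = $600.00 × 45.514694
PV = $27,308.82

PV = PMT × (1-(1+r)^(-n))/r = $27,308.82


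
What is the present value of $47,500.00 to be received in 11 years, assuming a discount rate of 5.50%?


Present value formula: PV = FV / (1 + r)^t
PV = $47,500.00 / (1 + 0.055)^11
PV = $47,500.00 / 1.802092
PV = $26,358.25

PV = FV / (1 + r)^t = $26,358.25


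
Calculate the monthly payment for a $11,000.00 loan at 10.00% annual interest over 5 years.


Loan payment formula: PMT = PV × r / (1 − (1 + r)^(−n))
Monthly rate r = 0.1/12 ≈ 0.00833333, n = 60 months
Denominator: 1 − (1 + 0.1/12)^(−60) = 0.392211
PMT = $11,000.00 × (0.1/12) / 0.392211
PMT = $233.72 per month

PMT = PV × r / (1-(1+r)^(-n)) = $233.72/month


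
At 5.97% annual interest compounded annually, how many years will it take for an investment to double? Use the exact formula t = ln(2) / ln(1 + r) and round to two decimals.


Doubling condition: (1 + r)^t = 2
Take ln of both sides: t × ln(1 + r) = ln(2)
t = ln(2) / ln(1 + r)
t = 0.693147 / 0.057986
t = 11.95

t = ln(2) / ln(1 + r) = 11.95 years


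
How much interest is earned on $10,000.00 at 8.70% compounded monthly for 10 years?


Compound interest earned = final amount − principal.
A = P(1 + r/n)^(nt) = $10,000.00 × (1 + 0.087/12)^(12 × 10) = $23,794.31
Interest = A − P = $23,794.31 − $10,000.00 = $13,794.31

Interest = A - P = $13,794.31


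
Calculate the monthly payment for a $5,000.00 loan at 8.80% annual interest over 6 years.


Loan payment formula: PMT = PV × r / (1 − (1 + r)^(−n))
Monthly rate r = 0.088/12 ≈ 0.00733333, n = 72 months
Denominator: 1 − (1 + 0.088/12)^(−72) = 0.409079
PMT = $5,000.00 × (0.088/12) / 0.409079
PMT = $89.63 per month

PMT = PV × r / (1-(1+r)^(-n)) = $89.63/month


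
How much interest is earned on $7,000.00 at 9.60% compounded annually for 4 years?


Compound interest earned = final amount − principal.
A = P(1 + r/n)^(nt) = $7,000.00 × (1 + 0.096/1)^(1 × 4) = $10,100.44
Interest = A − P = $10,100.44 − $7,000.00 = $3,100.44

Interest = A - P = $3,100.44


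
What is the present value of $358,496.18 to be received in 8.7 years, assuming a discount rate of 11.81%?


Present value formula: PV = FV / (1 + r)^t
PV = $358,496.18 / (1 + 0.1181)^8.7
PV = $358,496.18 / 2.6410805
PV = $135,738.45

PV = FV / (1 + r)^t = $135,738.45


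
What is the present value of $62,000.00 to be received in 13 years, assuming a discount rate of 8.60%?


Present value formula: PV = FV / (1 + r)^t
PV = $62,000.00 / (1 + 0.086)^13
PV = $62,000.00 / 2.922723
PV = $21,213.09

PV = FV / (1 + r)^t = $21,213.09


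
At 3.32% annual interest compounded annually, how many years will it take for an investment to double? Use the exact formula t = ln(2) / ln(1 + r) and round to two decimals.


Doubling condition: (1 + r)^t = 2
Take ln of both sides: t × ln(1 + r) = ln(2)
t = ln(2) / ln(1 + r)
t = 0.693147 / 0.032661
t = 21.22

t = ln(2) / ln(1 + r) = 21.22 years


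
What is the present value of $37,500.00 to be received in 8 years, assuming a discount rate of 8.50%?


Present value formula: PV = FV / (1 + r)^t
PV = $37,500.00 / (1 + 0.085)^8
PV = $37,500.00 / 1.9206043
PV = $19,525.10

PV = FV / (1 + r)^t = $19,525.10


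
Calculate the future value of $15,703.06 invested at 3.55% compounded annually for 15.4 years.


Compound interest formula: A = P(1 + r/n)^(nt)
A = $15,703.06 × (1 + 0.0355/1)^(1 × 15.4)
Growth factor: (1 + 0.0355/1)^15.4 = 1.711243
A = $15,703.06 × 1.711243
A = $26,871.75

A = P(1 + r/n)^(nt) = $26,871.75


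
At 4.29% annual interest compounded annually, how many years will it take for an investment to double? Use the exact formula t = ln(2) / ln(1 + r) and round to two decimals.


Doubling condition: (1 + r)^t = 2
Take ln of both sides: t × ln(1 + r) = ln(2)
t = ln(2) / ln(1 + r)
t = 0.693147 / 0.042005
t = 16.50

t = ln(2) / ln(1 + r) = 16.50 years


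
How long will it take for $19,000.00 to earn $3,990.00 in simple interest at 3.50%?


Rearrange the simple interest formula for t:
I = P × r × t  ⇒  t = I / (P × r)
t = $3,990.00 / ($19,000.00 × 0.035)
t = 6

t = I/(P×r) = 6 years


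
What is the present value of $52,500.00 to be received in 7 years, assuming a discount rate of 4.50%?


Present value formula: PV = FV / (1 + r)^t
PV = $52,500.00 / (1 + 0.045)^7
PV = $52,500.00 / 1.360862
PV = $38,578.49

PV = FV / (1 + r)^t = $38,578.49


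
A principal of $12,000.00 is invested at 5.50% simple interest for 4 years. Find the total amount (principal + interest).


Total amount formula: A = P(1 + rt) = P + P·r·t
Interest: I = P × r × t = $12,000.00 × 0.055 × 4 = $2,640.00
A = P + I = $12,000.00 + $2,640.00 = $14,640.00

A = P + I = P(1 + rt) = $14,640.00


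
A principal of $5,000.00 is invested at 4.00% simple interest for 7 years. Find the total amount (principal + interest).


Total amount formula: A = P(1 + rt) = P + P·r·t
Interest: I = P × r × t = $5,000.00 × 0.04 × 7 = $1,400.00
A = P + I = $5,000.00 + $1,400.00 = $6,400.00

A = P + I = P(1 + rt) = $6,400.00


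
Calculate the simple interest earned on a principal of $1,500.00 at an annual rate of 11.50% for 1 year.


Simple interest formula: I = P × r × t
I = $1,500.00 × 0.115 × 1
I = $172.50

I = P × r × t = $172.50


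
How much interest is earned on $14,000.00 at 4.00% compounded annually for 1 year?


Compound interest earned = final amount − principal.
A = P(1 + r/n)^(nt) = $14,000.00 × (1 + 0.04/1)^(1 × 1) = $14,560.00
Interest = A − P = $14,560.00 − $14,000.00 = $560.00

Interest = A - P = $560.00


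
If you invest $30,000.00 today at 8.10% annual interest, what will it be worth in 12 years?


Future value formula: FV = PV × (1 + r)^t
FV = $30,000.00 × (1 + 0.081)^12
FV = $30,000.00 × 2.5462927
FV = $76,388.78

FV = PV × (1 + r)^t = $76,388.78


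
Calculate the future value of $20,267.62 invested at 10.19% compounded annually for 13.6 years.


Compound interest formula: A = P(1 + r/n)^(nt)
A = $20,267.62 × (1 + 0.1019/1)^(1 × 13.6)
Growth factor: (1 + 0.1019/1)^13.6 = 3.742258
A = $20,267.62 × 3.742258
A = $75,846.66

A = P(1 + r/n)^(nt) = $75,846.66


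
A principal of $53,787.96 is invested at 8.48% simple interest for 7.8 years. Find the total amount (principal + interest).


Total amount formula: A = P(1 + rt) = P + P·r·t
Interest: I = P × r × t = $53,787.96 × 0.0848 × 7.8 = $35,577.51
A = P + I = $53,787.96 + $35,577.51 = $89,365.47

A = P + I = P(1 + rt) = $89,365.47


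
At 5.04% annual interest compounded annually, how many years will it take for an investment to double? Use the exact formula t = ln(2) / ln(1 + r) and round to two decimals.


Doubling condition: (1 + r)^t = 2
Take ln of both sides: t × ln(1 + r) = ln(2)
t = ln(2) / ln(1 + r)
t = 0.693147 / 0.049171
t = 14.10

t = ln(2) / ln(1 + r) = 14.10 years


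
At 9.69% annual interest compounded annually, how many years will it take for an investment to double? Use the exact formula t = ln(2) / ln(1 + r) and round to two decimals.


Doubling condition: (1 + r)^t = 2
Take ln of both sides: t × ln(1 + r) = ln(2)
t = ln(2) / ln(1 + r)
t = 0.693147 / 0.092488
t = 7.49

t = ln(2) / ln(1 + r) = 7.49 years


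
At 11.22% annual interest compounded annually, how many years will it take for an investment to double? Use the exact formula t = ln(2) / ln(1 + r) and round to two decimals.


Doubling condition: (1 + r)^t = 2
Take ln of both sides: t × ln(1 + r) = ln(2)
t = ln(2) / ln(1 + r)
t = 0.693147 / 0.106340
t = 6.52

t = ln(2) / ln(1 + r) = 6.52 years


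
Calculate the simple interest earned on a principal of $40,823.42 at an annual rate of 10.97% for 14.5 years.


Simple interest formula: I = P × r × t
I = $40,823.42 × 0.1097 × 14.5
I = $64,935.77

I = P × r × t = $64,935.77


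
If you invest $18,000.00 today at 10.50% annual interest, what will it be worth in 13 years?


Future value formula: FV = PV × (1 + r)^t
FV = $18,000.00 × (1 + 0.105)^13
FV = $18,000.00 × 3.6619264
FV = $65,914.68

FV = PV × (1 + r)^t = $65,914.68


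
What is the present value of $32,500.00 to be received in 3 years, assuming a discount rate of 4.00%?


Present value formula: PV = FV / (1 + r)^t
PV = $32,500.00 / (1 + 0.04)^3
PV = $32,500.00 / 1.124864
PV = $28,892.38

PV = FV / (1 + r)^t = $28,892.38


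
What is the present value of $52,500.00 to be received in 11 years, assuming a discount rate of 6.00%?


Present value formula: PV = FV / (1 + r)^t
PV = $52,500.00 / (1 + 0.06)^11
PV = $52,500.00 / 1.89829856
PV = $27,656.35

PV = FV / (1 + r)^t = $27,656.35


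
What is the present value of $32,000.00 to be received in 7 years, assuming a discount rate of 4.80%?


Present value formula: PV = FV / (1 + r)^t
PV = $32,000.00 / (1 + 0.048)^7
PV = $32,000.00 / 1.388446
PV = $23,047.35

PV = FV / (1 + r)^t = $23,047.35


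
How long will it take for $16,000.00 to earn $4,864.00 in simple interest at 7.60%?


Rearrange the simple interest formula for t:
I = P × r × t  ⇒  t = I / (P × r)
t = $4,864.00 / ($16,000.00 × 0.076)
t = 4

t = I/(P×r) = 4 years


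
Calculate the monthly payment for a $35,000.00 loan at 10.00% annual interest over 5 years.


Loan payment formula: PMT = PV × r / (1 − (1 + r)^(−n))
Monthly rate r = 0.1/12 ≈ 0.00833333, n = 60 months
Denominator: 1 − (1 + 0.1/12)^(−60) = 0.392211
PMT = $35,000.00 × (0.1/12) / 0.392211
PMT = $743.65 per month

PMT = PV × r / (1-(1+r)^(-n)) = $743.65/month


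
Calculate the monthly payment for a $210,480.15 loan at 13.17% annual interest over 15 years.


Loan payment formula: PMT = PV × r / (1 − (1 + r)^(−n))
Monthly rate r = 0.1317/12 = 0.010975, n = 180 months
Denominator: 1 − (1 + 0.1317/12)^(−180) = 0.859807
PMT = $210,480.15 × (0.1317/12) / 0.859807
PMT = $2,686.67 per month

PMT = PV × r / (1-(1+r)^(-n)) = $2,686.67/month


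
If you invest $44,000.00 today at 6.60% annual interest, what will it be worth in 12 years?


Future value formula: FV = PV × (1 + r)^t
FV = $44,000.00 × (1 + 0.066)^12
FV = $44,000.00 × 2.1532103
FV = $94,741.25

FV = PV × (1 + r)^t = $94,741.25


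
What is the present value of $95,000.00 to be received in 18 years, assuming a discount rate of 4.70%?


Present value formula: PV = FV / (1 + r)^t
PV = $95,000.00 / (1 + 0.047)^18
PV = $95,000.00 / 2.2858107
PV = $41,560.75

PV = FV / (1 + r)^t = $41,560.75


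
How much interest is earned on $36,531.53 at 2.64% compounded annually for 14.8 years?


Compound interest earned = final amount − principal.
A = P(1 + r/n)^(nt) = $36,531.53 × (1 + 0.0264/1)^(1 × 14.8) = $53,722.25
Interest = A − P = $53,722.25 − $36,531.53 = $17,190.72

Interest = A - P = $17,190.72


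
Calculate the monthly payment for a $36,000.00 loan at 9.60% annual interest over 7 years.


Loan payment formula: PMT = PV × r / (1 − (1 + r)^(−n))
Monthly rate r = 0.096/12 = 0.008, n = 84 months
Denominator: 1 − (1 + 0.096/12)^(−84) = 0.487947
PMT = $36,000.00 × (0.096/12) / 0.487947
PMT = $590.23 per month

PMT = PV × r / (1-(1+r)^(-n)) = $590.23/month


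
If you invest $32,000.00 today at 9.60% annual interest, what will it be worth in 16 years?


Future value formula: FV = PV × (1 + r)^t
FV = $32,000.00 × (1 + 0.096)^16
FV = $32,000.00 × 4.334798
FV = $138,713.54

FV = PV × (1 + r)^t = $138,713.54


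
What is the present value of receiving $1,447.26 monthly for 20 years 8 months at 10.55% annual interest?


Present value of an ordinary annuity: PV = PMT × (1 − (1 + r)^(−n)) / r
Monthly rate r = 0.1055/12 ≈ 0.00879167, n = 248
PV = $1,447.26 × (1 − (1 + 0.1055/12)^(−248)) / (0.1055/12)
PV = $1,447.26 × 100.767496
PV = $145,836.77

PV = PMT × (1-(1+r)^(-n))/r = $145,836.77


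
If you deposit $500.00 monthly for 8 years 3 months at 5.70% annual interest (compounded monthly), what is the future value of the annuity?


Future value of an ordinary annuity: FV = PMT × ((1 + r)^n − 1) / r
Monthly rate r = 0.057/12 = 0.00475, n = 99
FV = $500.00 × ((1 + 0.057/12)^99 − 1) / (0.057/12)
FV = $500.00 × 126.023891
FV = $63,011.95

FV = PMT × ((1+r)^n - 1)/r = $63,011.95


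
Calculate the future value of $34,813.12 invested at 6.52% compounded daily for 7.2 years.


Compound interest formula: A = P(1 + r/n)^(nt)
A = $34,813.12 × (1 + 0.0652/365)^(365 × 7.2)
Growth factor: (1 + 0.0652/365)^2628 = 1.5990314
A = $34,813.12 × 1.5990314
A = $55,667.27

A = P(1 + r/n)^(nt) = $55,667.27


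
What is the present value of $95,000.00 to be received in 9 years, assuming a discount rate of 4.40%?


Present value formula: PV = FV / (1 + r)^t
PV = $95,000.00 / (1 + 0.044)^9
PV = $95,000.00 / 1.4733451
PV = $64,479.12

PV = FV / (1 + r)^t = $64,479.12


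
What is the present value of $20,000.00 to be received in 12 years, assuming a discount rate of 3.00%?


Present value formula: PV = FV / (1 + r)^t
PV = $20,000.00 / (1 + 0.03)^12
PV = $20,000.00 / 1.425761
PV = $14,027.60

PV = FV / (1 + r)^t = $14,027.60


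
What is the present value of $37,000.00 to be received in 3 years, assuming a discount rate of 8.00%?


Present value formula: PV = FV / (1 + r)^t
PV = $37,000.00 / (1 + 0.08)^3
PV = $37,000.00 / 1.259712
PV = $29,371.79

PV = FV / (1 + r)^t = $29,371.79


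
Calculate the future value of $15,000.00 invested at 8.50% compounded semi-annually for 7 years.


Compound interest formula: A = P(1 + r/n)^(nt)
A = $15,000.00 × (1 + 0.085/2)^(2 × 7)
Growth factor: (1 + 0.085/2)^14 = 1.7908734
A = $15,000.00 × 1.7908734
A = $26,863.10

A = P(1 + r/n)^(nt) = $26,863.10


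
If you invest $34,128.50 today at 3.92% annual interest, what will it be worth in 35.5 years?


Future value formula: FV = PV × (1 + r)^t
FV = $34,128.50 × (1 + 0.0392)^35.5
FV = $34,128.50 × 3.915790
FV = $133,640.04

FV = PV × (1 + r)^t = $133,640.04


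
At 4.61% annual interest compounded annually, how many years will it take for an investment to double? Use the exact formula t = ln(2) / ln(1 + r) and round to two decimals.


Doubling condition: (1 + r)^t = 2
Take ln of both sides: t × ln(1 + r) = ln(2)
t = ln(2) / ln(1 + r)
t = 0.693147 / 0.045069
t = 15.38

t = ln(2) / ln(1 + r) = 15.38 years


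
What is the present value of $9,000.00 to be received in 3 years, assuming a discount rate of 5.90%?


Present value formula: PV = FV / (1 + r)^t
PV = $9,000.00 / (1 + 0.059)^3
PV = $9,000.00 / 1.187648
PV = $7,578.00

PV = FV / (1 + r)^t = $7,578.00


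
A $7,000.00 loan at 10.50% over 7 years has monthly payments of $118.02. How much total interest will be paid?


Total paid over the life of the loan = PMT × n.
Total paid = $118.02 × 84 = $9,913.68
Total interest = total paid − principal = $9,913.68 − $7,000.00 = $2,913.68

Total interest = (PMT × n) - PV = $2,913.68


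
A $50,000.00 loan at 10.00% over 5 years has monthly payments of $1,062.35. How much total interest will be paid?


Total paid over the life of the loan = PMT × n.
Total paid = $1,062.35 × 60 = $63,741.00
Total interest = total paid − principal = $63,741.00 − $50,000.00 = $13,741.00

Total interest = (PMT × n) - PV = $13,741.00


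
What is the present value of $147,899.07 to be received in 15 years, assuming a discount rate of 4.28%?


Present value formula: PV = FV / (1 + r)^t
PV = $147,899.07 / (1 + 0.0428)^15
PV = $147,899.07 / 1.8750607
PV = $78,876.95

PV = FV / (1 + r)^t = $78,876.95


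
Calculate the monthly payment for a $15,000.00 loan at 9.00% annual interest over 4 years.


Loan payment formula: PMT = PV × r / (1 − (1 + r)^(−n))
Monthly rate r = 0.09/12 = 0.0075, n = 48 months
Denominator: 1 − (1 + 0.09/12)^(−48) = 0.301386
PMT = $15,000.00 × (0.09/12) / 0.301386
PMT = $373.28 per month

PMT = PV × r / (1-(1+r)^(-n)) = $373.28/month


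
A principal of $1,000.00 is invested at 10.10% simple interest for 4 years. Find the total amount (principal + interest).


Total amount formula: A = P(1 + rt) = P + P·r·t
Interest: I = P × r × t = $1,000.00 × 0.101 × 4 = $404.00
A = P + I = $1,000.00 + $404.00 = $1,404.00

A = P + I = P(1 + rt) = $1,404.00


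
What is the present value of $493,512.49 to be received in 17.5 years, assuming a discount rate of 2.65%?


Present value formula: PV = FV / (1 + r)^t
PV = $493,512.49 / (1 + 0.0265)^17.5
PV = $493,512.49 / 1.5804534
PV = $312,260.07

PV = FV / (1 + r)^t = $312,260.07


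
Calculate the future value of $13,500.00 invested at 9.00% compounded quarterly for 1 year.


Compound interest formula: A = P(1 + r/n)^(nt)
A = $13,500.00 × (1 + 0.09/4)^(4 × 1)
Growth factor: (1 + 0.09/4)^4 = 1.093083
A = $13,500.00 × 1.093083
A = $14,756.62

A = P(1 + r/n)^(nt) = $14,756.62


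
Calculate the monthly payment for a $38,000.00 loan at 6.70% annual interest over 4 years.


Loan payment formula: PMT = PV × r / (1 − (1 + r)^(−n))
Monthly rate r = 0.067/12 ≈ 0.00558333, n = 48 months
Denominator: 1 − (1 + 0.067/12)^(−48) = 0.234522
PMT = $38,000.00 × (0.067/12) / 0.234522
PMT = $904.68 per month

PMT = PV × r / (1-(1+r)^(-n)) = $904.68/month


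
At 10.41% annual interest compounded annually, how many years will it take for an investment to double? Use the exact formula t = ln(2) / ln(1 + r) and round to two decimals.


Doubling condition: (1 + r)^t = 2
Take ln of both sides: t × ln(1 + r) = ln(2)
t = ln(2) / ln(1 + r)
t = 0.693147 / 0.099031
t = 7.00

t = ln(2) / ln(1 + r) = 7.00 years


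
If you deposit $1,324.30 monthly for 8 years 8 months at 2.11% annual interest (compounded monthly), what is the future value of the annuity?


Future value of an ordinary annuity: FV = PMT × ((1 + r)^n − 1) / r
Monthly rate r = 0.0211/12 ≈ 0.00175833, n = 104
FV = $1,324.30 × ((1 + 0.0211/12)^104 − 1) / (0.0211/12)
FV = $1,324.30 × 114.006553
FV = $150,978.88

FV = PMT × ((1+r)^n - 1)/r = $150,978.88


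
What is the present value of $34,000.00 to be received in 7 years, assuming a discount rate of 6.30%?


Present value formula: PV = FV / (1 + r)^t
PV = $34,000.00 / (1 + 0.063)^7
PV = $34,000.00 / 1.533673
PV = $22,169.00

PV = FV / (1 + r)^t = $22,169.00


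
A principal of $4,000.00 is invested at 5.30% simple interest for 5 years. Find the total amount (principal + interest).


Total amount formula: A = P(1 + rt) = P + P·r·t
Interest: I = P × r × t = $4,000.00 × 0.053 × 5 = $1,060.00
A = P + I = $4,000.00 + $1,060.00 = $5,060.00

A = P + I = P(1 + rt) = $5,060.00


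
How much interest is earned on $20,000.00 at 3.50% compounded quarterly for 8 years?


Compound interest earned = final amount − principal.
A = P(1 + r/n)^(nt) = $20,000.00 × (1 + 0.035/4)^(4 × 8) = $26,430.39
Interest = A − P = $26,430.39 − $20,000.00 = $6,430.39

Interest = A - P = $6,430.39


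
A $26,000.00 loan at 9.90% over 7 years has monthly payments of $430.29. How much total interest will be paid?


Total paid over the life of the loan = PMT × n.
Total paid = $430.29 × 84 = $36,144.36
Total interest = total paid − principal = $36,144.36 − $26,000.00 = $10,144.36

Total interest = (PMT × n) - PV = $10,144.36


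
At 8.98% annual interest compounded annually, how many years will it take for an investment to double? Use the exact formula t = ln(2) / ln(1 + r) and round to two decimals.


Doubling condition: (1 + r)^t = 2
Take ln of both sides: t × ln(1 + r) = ln(2)
t = ln(2) / ln(1 + r)
t = 0.693147 / 0.085994
t = 8.06

t = ln(2) / ln(1 + r) = 8.06 years


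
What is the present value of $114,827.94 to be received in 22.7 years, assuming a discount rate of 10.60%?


Present value formula: PV = FV / (1 + r)^t
PV = $114,827.94 / (1 + 0.106)^22.7
PV = $114,827.94 / 9.845582
PV = $11,662.89

PV = FV / (1 + r)^t = $11,662.89


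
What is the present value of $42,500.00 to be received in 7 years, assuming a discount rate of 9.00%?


Present value formula: PV = FV / (1 + r)^t
PV = $42,500.00 / (1 + 0.09)^7
PV = $42,500.00 / 1.828039
PV = $23,248.96

PV = FV / (1 + r)^t = $23,248.96
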